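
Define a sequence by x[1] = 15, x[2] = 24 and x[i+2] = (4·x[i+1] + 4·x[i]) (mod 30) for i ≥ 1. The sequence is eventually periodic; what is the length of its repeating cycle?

x[1] = 15, x[2] = 24, x[3] = 6, x[4] = 0, x[5] = 24, x[6] = 6.
Since (x[5], x[6]) = (x[2], x[3]) = (24, 6) (two consecutive terms determine the rest), the sequence is eventually periodic: after a pre-period of length 1 it cycles with period 3.

3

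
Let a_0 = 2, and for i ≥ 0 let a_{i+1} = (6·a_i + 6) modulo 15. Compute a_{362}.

9

Listing terms: a_0 = 2,  a_1 = 3,  a_2 = 9,  a_3 = 0,  a_4 = 6,  a_5 = 12,  a_6 = 3.
Since a_6 = a_1 = 3, the sequence is eventually periodic: after a pre-period of length 1 it cycles with period 5.
For i ≥ 1, a_i depends only on (i - 1) mod 5. (362 - 1) mod 5 = 1, so a_{362} = a_2 = 9.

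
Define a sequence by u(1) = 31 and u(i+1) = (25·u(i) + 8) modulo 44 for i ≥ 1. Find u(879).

39

We have u(1) = 31; u(2) = 35; u(3) = 3; u(4) = 39; u(5) = 15; u(6) = 31.
Since u(6) = u(1) = 31, the sequence is periodic with period 5.
So u(879) = u(1 + ((879-1) mod 5)) = u(4) = 39.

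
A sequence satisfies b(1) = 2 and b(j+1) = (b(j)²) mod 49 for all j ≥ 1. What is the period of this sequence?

6

We have b(1) = 2; b(2) = 4; b(3) = 16; b(4) = 11; b(5) = 23; b(6) = 39; b(7) = 2.
Since b(7) = b(1) = 2, the sequence is periodic with period 6.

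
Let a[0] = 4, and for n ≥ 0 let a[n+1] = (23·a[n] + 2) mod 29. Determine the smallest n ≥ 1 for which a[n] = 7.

1

a[0] = 4,  a[1] = 7,  a[2] = 18,  a[3] = 10,  a[4] = 0,  a[5] = 2,  a[6] = 19,  a[7] = 4.
Since a[7] = a[0] = 4, the sequence is periodic with period 7.
The value 7 first appears (with n ≥ 1) at a[1].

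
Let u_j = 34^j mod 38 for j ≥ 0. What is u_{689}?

Computing terms: u_0 = 1,  u_1 = 34,  u_2 = 16,  u_3 = 12,  u_4 = 28,  u_5 = 2,  u_6 = 30,  u_7 = 32,  u_8 = 24,  u_9 = 18,  u_{10} = 4,  u_{11} = 22,  u_{12} = 26,  u_{13} = 10,  u_{14} = 36,  u_{15} = 8,  u_{16} = 6,  u_{17} = 14,  u_{18} = 20,  u_{19} = 34.
Since u_{19} = u_1 = 34, the sequence is eventually periodic: after a pre-period of length 1 it cycles with period 18.
For j ≥ 1, u_j depends only on (j - 1) mod 18. (689 - 1) mod 18 = 4, so u_{689} = u_5 = 2.

2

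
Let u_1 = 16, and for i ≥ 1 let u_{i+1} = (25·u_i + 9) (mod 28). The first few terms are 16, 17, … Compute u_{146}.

Listing terms: u_1 = 16; u_2 = 17; u_3 = 14; u_4 = 23; u_5 = 24; u_6 = 21; u_7 = 2; u_8 = 3; u_9 = 0; u_{10} = 9; u_{11} = 10; u_{12} = 7; u_{13} = 16.
Since u_{13} = u_1 = 16, the sequence is periodic with period 12.
So u_{146} = u_{1 + ((146-1) mod 12)} = u_2 = 17.

17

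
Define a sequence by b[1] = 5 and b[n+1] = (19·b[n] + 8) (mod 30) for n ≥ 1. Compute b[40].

23

Listing terms: b[1] = 5, b[2] = 13, b[3] = 15, b[4] = 23, b[5] = 25, b[6] = 3, b[7] = 5.
The sequence repeats with period 6.
(40 - 1) mod 6 = 3, so b[40] = b[4] = 23.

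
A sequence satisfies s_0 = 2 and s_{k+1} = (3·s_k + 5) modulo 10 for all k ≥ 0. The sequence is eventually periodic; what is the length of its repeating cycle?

We have s_0 = 2,  s_1 = 1,  s_2 = 8,  s_3 = 9,  s_4 = 2.
The sequence repeats with period 4.

4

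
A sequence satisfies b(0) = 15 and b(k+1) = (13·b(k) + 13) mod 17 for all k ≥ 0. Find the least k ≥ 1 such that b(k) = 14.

b(0) = 15; b(1) = 4; b(2) = 14; b(3) = 8; b(4) = 15.
The sequence repeats with period 4.
The value 14 first appears (with k ≥ 1) at b(2).

2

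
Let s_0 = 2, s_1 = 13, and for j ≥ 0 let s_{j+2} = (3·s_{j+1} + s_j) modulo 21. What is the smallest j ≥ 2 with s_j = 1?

Computing terms: s_0 = 2, s_1 = 13, s_2 = 20, s_3 = 10, s_4 = 8, s_5 = 13, s_6 = 5, s_7 = 7, s_8 = 5, s_9 = 1, s_{10} = 8, s_{11} = 4, s_{12} = 20, s_{13} = 1, s_{14} = 2, s_{15} = 7, s_{16} = 2, s_{17} = 13.
The sequence repeats with period 16.
The value 1 first appears (with j ≥ 2) at s_9.

9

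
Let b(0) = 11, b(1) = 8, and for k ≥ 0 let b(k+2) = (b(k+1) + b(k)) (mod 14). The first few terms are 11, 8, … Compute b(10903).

10

Computing terms: b(0) = 11,  b(1) = 8,  b(2) = 5,  b(3) = 13,  b(4) = 4,  b(5) = 3,  b(6) = 7,  b(7) = 10,  b(8) = 3,  b(9) = 13,  b(10) = 2,  b(11) = 1,  b(12) = 3,  b(13) = 4,  b(14) = 7,  b(15) = 11,  b(16) = 4,  b(17) = 1,  b(18) = 5,  b(19) = 6,  b(20) = 11,  b(21) = 3,  b(22) = 0,  b(23) = 3,  b(24) = 3,  b(25) = 6,  b(26) = 9,  b(27) = 1,  b(28) = 10,  b(29) = 11,  b(30) = 7,  b(31) = 4,  b(32) = 11,  b(33) = 1,  b(34) = 12,  b(35) = 13,  b(36) = 11,  b(37) = 10,  b(38) = 7,  b(39) = 3,  b(40) = 10,  b(41) = 13,  b(42) = 9,  b(43) = 8,  b(44) = 3,  b(45) = 11,  b(46) = 0,  b(47) = 11,  b(48) = 11,  b(49) = 8.
Since (b(48), b(49)) = (b(0), b(1)) = (11, 8) (two consecutive terms determine the rest), the sequence is periodic with period 48.
So b(10903) = b(0 + ((10903-0) mod 48)) = b(7) = 10.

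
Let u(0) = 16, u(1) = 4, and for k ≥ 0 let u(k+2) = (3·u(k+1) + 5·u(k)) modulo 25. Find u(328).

Computing terms: u(0) = 16; u(1) = 4; u(2) = 17; u(3) = 21; u(4) = 23; u(5) = 24; u(6) = 12; u(7) = 6; u(8) = 3; u(9) = 14; u(10) = 7; u(11) = 16; u(12) = 8; u(13) = 4; u(14) = 2; u(15) = 1; u(16) = 13; u(17) = 19; u(18) = 22; u(19) = 11; u(20) = 18; u(21) = 9; u(22) = 17; u(23) = 21.
Since (u(22), u(23)) = (u(2), u(3)) = (17, 21) (two consecutive terms determine the rest), the sequence is eventually periodic: after a pre-period of length 2 it cycles with period 20.
For k ≥ 2, u(k) depends only on (k - 2) mod 20. (328 - 2) mod 20 = 6, so u(328) = u(8) = 3.

3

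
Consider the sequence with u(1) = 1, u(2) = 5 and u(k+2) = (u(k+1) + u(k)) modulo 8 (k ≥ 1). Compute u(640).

3

Listing terms: u(1) = 1,  u(2) = 5,  u(3) = 6,  u(4) = 3,  u(5) = 1,  u(6) = 4,  u(7) = 5,  u(8) = 1,  u(9) = 6,  u(10) = 7,  u(11) = 5,  u(12) = 4,  u(13) = 1,  u(14) = 5.
The sequence repeats with period 12.
(640 - 1) mod 12 = 3, so u(640) = u(4) = 3.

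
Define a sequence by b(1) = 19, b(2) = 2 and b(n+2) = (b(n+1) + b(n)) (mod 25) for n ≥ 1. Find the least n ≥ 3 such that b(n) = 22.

18

b(1) = 19, b(2) = 2, b(3) = 21, b(4) = 23, b(5) = 19, b(6) = 17, b(7) = 11, b(8) = 3, b(9) = 14, b(10) = 17, b(11) = 6, b(12) = 23, b(13) = 4, b(14) = 2, b(15) = 6, b(16) = 8, b(17) = 14, b(18) = 22, b(19) = 11, b(20) = 8, b(21) = 19, b(22) = 2.
Since (b(21), b(22)) = (b(1), b(2)) = (19, 2) (two consecutive terms determine the rest), the sequence is periodic with period 20.
The value 22 first appears (with n ≥ 3) at b(18).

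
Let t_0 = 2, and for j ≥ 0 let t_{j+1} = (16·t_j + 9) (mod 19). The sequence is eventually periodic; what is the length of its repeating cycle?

t_0 = 2, t_1 = 3, t_2 = 0, t_3 = 9, t_4 = 1, t_5 = 6, t_6 = 10, t_7 = 17, t_8 = 15, t_9 = 2.
The sequence repeats with period 9.

9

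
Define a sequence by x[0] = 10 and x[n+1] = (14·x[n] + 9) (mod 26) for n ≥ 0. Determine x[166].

9

Listing terms: x[0] = 10; x[1] = 19; x[2] = 15; x[3] = 11; x[4] = 7; x[5] = 3; x[6] = 25; x[7] = 21; x[8] = 17; x[9] = 13; x[10] = 9; x[11] = 5; x[12] = 1; x[13] = 23; x[14] = 19.
Since x[14] = x[1] = 19, the sequence is eventually periodic: after a pre-period of length 1 it cycles with period 13.
For n ≥ 1, x[n] depends only on (n - 1) mod 13. (166 - 1) mod 13 = 9, so x[166] = x[10] = 9.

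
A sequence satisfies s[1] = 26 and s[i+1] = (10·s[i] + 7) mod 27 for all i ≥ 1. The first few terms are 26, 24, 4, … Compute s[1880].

21

s[1] = 26, s[2] = 24, s[3] = 4, s[4] = 20, s[5] = 18, s[6] = 25, s[7] = 14, s[8] = 12, s[9] = 19, s[10] = 8, s[11] = 6, s[12] = 13, s[13] = 2, s[14] = 0, s[15] = 7, s[16] = 23, s[17] = 21, s[18] = 1, s[19] = 17, s[20] = 15, s[21] = 22, s[22] = 11, s[23] = 9, s[24] = 16, s[25] = 5, s[26] = 3, s[27] = 10, s[28] = 26.
Since s[28] = s[1] = 26, the sequence is periodic with period 27.
(1880 - 1) mod 27 = 16, so s[1880] = s[17] = 21.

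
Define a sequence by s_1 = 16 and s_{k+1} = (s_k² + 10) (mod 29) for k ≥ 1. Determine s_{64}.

17

Listing terms: s_1 = 16, s_2 = 5, s_3 = 6, s_4 = 17, s_5 = 9, s_6 = 4, s_7 = 26, s_8 = 19, s_9 = 23, s_{10} = 17.
Since s_{10} = s_4 = 17, the sequence is eventually periodic: after a pre-period of length 3 it cycles with period 6.
For k ≥ 4, s_k depends only on (k - 4) mod 6. (64 - 4) mod 6 = 0, so s_{64} = s_4 = 17.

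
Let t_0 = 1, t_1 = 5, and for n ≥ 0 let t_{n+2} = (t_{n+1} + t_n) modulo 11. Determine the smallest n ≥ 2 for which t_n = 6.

Computing terms: t_0 = 1,  t_1 = 5,  t_2 = 6,  t_3 = 0,  t_4 = 6,  t_5 = 6,  t_6 = 1,  t_7 = 7,  t_8 = 8,  t_9 = 4,  t_{10} = 1,  t_{11} = 5.
Since (t_{10}, t_{11}) = (t_0, t_1) = (1, 5) (two consecutive terms determine the rest), the sequence is periodic with period 10.
The value 6 first appears (with n ≥ 2) at t_2.

2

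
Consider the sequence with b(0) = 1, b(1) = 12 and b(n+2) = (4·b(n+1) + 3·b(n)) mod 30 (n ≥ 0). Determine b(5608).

Listing terms: b(0) = 1; b(1) = 12; b(2) = 21; b(3) = 0; b(4) = 3; b(5) = 12; b(6) = 27; b(7) = 24; b(8) = 27; b(9) = 0; b(10) = 21; b(11) = 24; b(12) = 9; b(13) = 18; b(14) = 9; b(15) = 0; b(16) = 27; b(17) = 18; b(18) = 3; b(19) = 6; b(20) = 3; b(21) = 0; b(22) = 9; b(23) = 6; b(24) = 21; b(25) = 12; b(26) = 21.
Since (b(25), b(26)) = (b(1), b(2)) = (12, 21) (two consecutive terms determine the rest), the sequence is eventually periodic: after a pre-period of length 1 it cycles with period 24.
For n ≥ 1, b(n) depends only on (n - 1) mod 24. (5608 - 1) mod 24 = 15, so b(5608) = b(16) = 27.

27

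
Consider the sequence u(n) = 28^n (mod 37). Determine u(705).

11

Computing terms: u(1) = 28, u(2) = 7, u(3) = 11, u(4) = 12, u(5) = 3, u(6) = 10, u(7) = 21, u(8) = 33, u(9) = 36, u(10) = 9, u(11) = 30, u(12) = 26, u(13) = 25, u(14) = 34, u(15) = 27, u(16) = 16, u(17) = 4, u(18) = 1, u(19) = 28.
Since u(19) = u(1) = 28, the sequence is periodic with period 18.
(705 - 1) mod 18 = 2, so u(705) = u(3) = 11.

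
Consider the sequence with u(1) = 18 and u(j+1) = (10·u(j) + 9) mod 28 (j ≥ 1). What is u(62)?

Listing terms: u(1) = 18,  u(2) = 21,  u(3) = 23,  u(4) = 15,  u(5) = 19,  u(6) = 3,  u(7) = 11,  u(8) = 7,  u(9) = 23.
Since u(9) = u(3) = 23, the sequence is eventually periodic: after a pre-period of length 2 it cycles with period 6.
For j ≥ 3, u(j) depends only on (j - 3) mod 6. (62 - 3) mod 6 = 5, so u(62) = u(8) = 7.

7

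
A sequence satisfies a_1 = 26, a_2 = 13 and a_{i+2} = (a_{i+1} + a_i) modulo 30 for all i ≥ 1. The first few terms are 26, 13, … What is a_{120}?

Computing terms: a_1 = 26, a_2 = 13, a_3 = 9, a_4 = 22, a_5 = 1, a_6 = 23, a_7 = 24, a_8 = 17, a_9 = 11, a_{10} = 28, a_{11} = 9, a_{12} = 7, a_{13} = 16, a_{14} = 23, a_{15} = 9, a_{16} = 2, a_{17} = 11, a_{18} = 13, a_{19} = 24, a_{20} = 7, a_{21} = 1, a_{22} = 8, a_{23} = 9, a_{24} = 17, a_{25} = 26, a_{26} = 13.
Since (a_{25}, a_{26}) = (a_1, a_2) = (26, 13) (two consecutive terms determine the rest), the sequence is periodic with period 24.
So a_{120} = a_{1 + ((120-1) mod 24)} = a_{24} = 17.

17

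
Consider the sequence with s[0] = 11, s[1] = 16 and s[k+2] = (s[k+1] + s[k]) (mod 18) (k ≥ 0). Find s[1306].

Computing terms: s[0] = 11,  s[1] = 16,  s[2] = 9,  s[3] = 7,  s[4] = 16,  s[5] = 5,  s[6] = 3,  s[7] = 8,  s[8] = 11,  s[9] = 1,  s[10] = 12,  s[11] = 13,  s[12] = 7,  s[13] = 2,  s[14] = 9,  s[15] = 11,  s[16] = 2,  s[17] = 13,  s[18] = 15,  s[19] = 10,  s[20] = 7,  s[21] = 17,  s[22] = 6,  s[23] = 5,  s[24] = 11,  s[25] = 16.
Since (s[24], s[25]) = (s[0], s[1]) = (11, 16) (two consecutive terms determine the rest), the sequence is periodic with period 24.
(1306 - 0) mod 24 = 10, so s[1306] = s[10] = 12.

12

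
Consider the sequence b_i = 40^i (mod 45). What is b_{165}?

We have b_1 = 40; b_2 = 25; b_3 = 10; b_4 = 40.
Since b_4 = b_1 = 40, the sequence is periodic with period 3.
So b_{165} = b_{1 + ((165-1) mod 3)} = b_3 = 10.

10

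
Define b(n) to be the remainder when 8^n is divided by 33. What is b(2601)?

b(0) = 1,  b(1) = 8,  b(2) = 31,  b(3) = 17,  b(4) = 4,  b(5) = 32,  b(6) = 25,  b(7) = 2,  b(8) = 16,  b(9) = 29,  b(10) = 1.
The sequence repeats with period 10.
(2601 - 0) mod 10 = 1, so b(2601) = b(1) = 8.

8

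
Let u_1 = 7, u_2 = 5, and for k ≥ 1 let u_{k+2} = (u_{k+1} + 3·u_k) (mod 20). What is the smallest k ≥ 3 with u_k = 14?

Listing terms: u_1 = 7; u_2 = 5; u_3 = 6; u_4 = 1; u_5 = 19; u_6 = 2; u_7 = 19; u_8 = 5; u_9 = 2; u_{10} = 17; u_{11} = 3; u_{12} = 14; u_{13} = 3; u_{14} = 5; u_{15} = 14; u_{16} = 9; u_{17} = 11; u_{18} = 18; u_{19} = 11; u_{20} = 5; u_{21} = 18; u_{22} = 13; u_{23} = 7; u_{24} = 6; u_{25} = 7; u_{26} = 5.
Since (u_{25}, u_{26}) = (u_1, u_2) = (7, 5) (two consecutive terms determine the rest), the sequence is periodic with period 24.
The value 14 first appears (with k ≥ 3) at u_{12}.

12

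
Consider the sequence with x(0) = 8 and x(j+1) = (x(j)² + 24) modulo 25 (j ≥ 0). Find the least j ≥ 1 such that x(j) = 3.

4

Computing terms: x(0) = 8, x(1) = 13, x(2) = 18, x(3) = 23, x(4) = 3, x(5) = 8.
The sequence repeats with period 5.
The value 3 first appears (with j ≥ 1) at x(4).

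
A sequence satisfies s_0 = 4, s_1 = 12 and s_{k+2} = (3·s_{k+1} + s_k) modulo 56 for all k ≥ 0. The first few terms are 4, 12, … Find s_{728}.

s_0 = 4,  s_1 = 12,  s_2 = 40,  s_3 = 20,  s_4 = 44,  s_5 = 40,  s_6 = 52,  s_7 = 28,  s_8 = 24,  s_9 = 44,  s_{10} = 44,  s_{11} = 8,  s_{12} = 12,  s_{13} = 44,  s_{14} = 32,  s_{15} = 28,  s_{16} = 4,  s_{17} = 40,  s_{18} = 12,  s_{19} = 20,  s_{20} = 16,  s_{21} = 12,  s_{22} = 52,  s_{23} = 0,  s_{24} = 52,  s_{25} = 44,  s_{26} = 16,  s_{27} = 36,  s_{28} = 12,  s_{29} = 16,  s_{30} = 4,  s_{31} = 28,  s_{32} = 32,  s_{33} = 12,  s_{34} = 12,  s_{35} = 48,  s_{36} = 44,  s_{37} = 12,  s_{38} = 24,  s_{39} = 28,  s_{40} = 52,  s_{41} = 16,  s_{42} = 44,  s_{43} = 36,  s_{44} = 40,  s_{45} = 44,  s_{46} = 4,  s_{47} = 0,  s_{48} = 4,  s_{49} = 12.
The sequence repeats with period 48.
(728 - 0) mod 48 = 8, so s_{728} = s_8 = 24.

24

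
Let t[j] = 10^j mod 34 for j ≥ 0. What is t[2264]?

16

Computing terms: t[0] = 1; t[1] = 10; t[2] = 32; t[3] = 14; t[4] = 4; t[5] = 6; t[6] = 26; t[7] = 22; t[8] = 16; t[9] = 24; t[10] = 2; t[11] = 20; t[12] = 30; t[13] = 28; t[14] = 8; t[15] = 12; t[16] = 18; t[17] = 10.
Since t[17] = t[1] = 10, the sequence is eventually periodic: after a pre-period of length 1 it cycles with period 16.
For j ≥ 1, t[j] depends only on (j - 1) mod 16. (2264 - 1) mod 16 = 7, so t[2264] = t[8] = 16.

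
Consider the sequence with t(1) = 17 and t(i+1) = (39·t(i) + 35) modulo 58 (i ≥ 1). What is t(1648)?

Computing terms: t(1) = 17, t(2) = 2, t(3) = 55, t(4) = 34, t(5) = 27, t(6) = 44, t(7) = 11, t(8) = 0, t(9) = 35, t(10) = 8, t(11) = 57, t(12) = 54, t(13) = 53, t(14) = 14, t(15) = 1, t(16) = 16, t(17) = 21, t(18) = 42, t(19) = 49, t(20) = 32, t(21) = 7, t(22) = 18, t(23) = 41, t(24) = 10, t(25) = 19, t(26) = 22, t(27) = 23, t(28) = 4, t(29) = 17.
Since t(29) = t(1) = 17, the sequence is periodic with period 28.
(1648 - 1) mod 28 = 23, so t(1648) = t(24) = 10.

10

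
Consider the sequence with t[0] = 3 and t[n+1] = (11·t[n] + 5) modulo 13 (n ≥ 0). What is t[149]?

11

t[0] = 3; t[1] = 12; t[2] = 7; t[3] = 4; t[4] = 10; t[5] = 11; t[6] = 9; t[7] = 0; t[8] = 5; t[9] = 8; t[10] = 2; t[11] = 1; t[12] = 3.
Since t[12] = t[0] = 3, the sequence is periodic with period 12.
(149 - 0) mod 12 = 5, so t[149] = t[5] = 11.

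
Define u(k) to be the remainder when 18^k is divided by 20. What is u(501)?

8

Listing terms: u(1) = 18, u(2) = 4, u(3) = 12, u(4) = 16, u(5) = 8, u(6) = 4.
Since u(6) = u(2) = 4, the sequence is eventually periodic: after a pre-period of length 1 it cycles with period 4.
For k ≥ 2, u(k) depends only on (k - 2) mod 4. (501 - 2) mod 4 = 3, so u(501) = u(5) = 8.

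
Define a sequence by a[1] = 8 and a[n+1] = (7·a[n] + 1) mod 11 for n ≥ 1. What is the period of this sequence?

Computing terms: a[1] = 8, a[2] = 2, a[3] = 4, a[4] = 7, a[5] = 6, a[6] = 10, a[7] = 5, a[8] = 3, a[9] = 0, a[10] = 1, a[11] = 8.
Since a[11] = a[1] = 8, the sequence is periodic with period 10.

10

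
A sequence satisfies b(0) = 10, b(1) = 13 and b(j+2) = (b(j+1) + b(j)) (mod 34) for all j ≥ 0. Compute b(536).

11

Listing terms: b(0) = 10; b(1) = 13; b(2) = 23; b(3) = 2; b(4) = 25; b(5) = 27; b(6) = 18; b(7) = 11; b(8) = 29; b(9) = 6; b(10) = 1; b(11) = 7; b(12) = 8; b(13) = 15; b(14) = 23; b(15) = 4; b(16) = 27; b(17) = 31; b(18) = 24; b(19) = 21; b(20) = 11; b(21) = 32; b(22) = 9; b(23) = 7; b(24) = 16; b(25) = 23; b(26) = 5; b(27) = 28; b(28) = 33; b(29) = 27; b(30) = 26; b(31) = 19; b(32) = 11; b(33) = 30; b(34) = 7; b(35) = 3; b(36) = 10; b(37) = 13.
The sequence repeats with period 36.
(536 - 0) mod 36 = 32, so b(536) = b(32) = 11.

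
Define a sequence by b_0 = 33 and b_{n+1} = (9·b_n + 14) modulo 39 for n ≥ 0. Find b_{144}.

20

b_0 = 33, b_1 = 38, b_2 = 5, b_3 = 20, b_4 = 38.
Since b_4 = b_1 = 38, the sequence is eventually periodic: after a pre-period of length 1 it cycles with period 3.
For n ≥ 1, b_n depends only on (n - 1) mod 3. (144 - 1) mod 3 = 2, so b_{144} = b_3 = 20.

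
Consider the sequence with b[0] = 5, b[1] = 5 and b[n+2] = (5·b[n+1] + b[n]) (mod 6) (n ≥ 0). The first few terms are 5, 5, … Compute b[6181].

1

Computing terms: b[0] = 5,  b[1] = 5,  b[2] = 0,  b[3] = 5,  b[4] = 1,  b[5] = 4,  b[6] = 3,  b[7] = 1,  b[8] = 2,  b[9] = 5,  b[10] = 3,  b[11] = 2,  b[12] = 1,  b[13] = 1,  b[14] = 0,  b[15] = 1,  b[16] = 5,  b[17] = 2,  b[18] = 3,  b[19] = 5,  b[20] = 4,  b[21] = 1,  b[22] = 3,  b[23] = 4,  b[24] = 5,  b[25] = 5.
Since (b[24], b[25]) = (b[0], b[1]) = (5, 5) (two consecutive terms determine the rest), the sequence is periodic with period 24.
(6181 - 0) mod 24 = 13, so b[6181] = b[13] = 1.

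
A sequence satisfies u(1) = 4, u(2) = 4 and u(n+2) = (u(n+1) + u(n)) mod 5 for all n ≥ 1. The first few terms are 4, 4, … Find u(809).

1

Computing terms: u(1) = 4; u(2) = 4; u(3) = 3; u(4) = 2; u(5) = 0; u(6) = 2; u(7) = 2; u(8) = 4; u(9) = 1; u(10) = 0; u(11) = 1; u(12) = 1; u(13) = 2; u(14) = 3; u(15) = 0; u(16) = 3; u(17) = 3; u(18) = 1; u(19) = 4; u(20) = 0; u(21) = 4; u(22) = 4.
Since (u(21), u(22)) = (u(1), u(2)) = (4, 4) (two consecutive terms determine the rest), the sequence is periodic with period 20.
(809 - 1) mod 20 = 8, so u(809) = u(9) = 1.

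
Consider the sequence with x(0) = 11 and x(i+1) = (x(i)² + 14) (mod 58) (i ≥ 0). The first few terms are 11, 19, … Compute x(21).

Computing terms: x(0) = 11; x(1) = 19; x(2) = 27; x(3) = 47; x(4) = 19.
Since x(4) = x(1) = 19, the sequence is eventually periodic: after a pre-period of length 1 it cycles with period 3.
For i ≥ 1, x(i) depends only on (i - 1) mod 3. (21 - 1) mod 3 = 2, so x(21) = x(3) = 47.

47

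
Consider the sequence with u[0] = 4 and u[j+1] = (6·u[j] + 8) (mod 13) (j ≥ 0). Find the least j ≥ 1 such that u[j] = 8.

11

We have u[0] = 4,  u[1] = 6,  u[2] = 5,  u[3] = 12,  u[4] = 2,  u[5] = 7,  u[6] = 11,  u[7] = 9,  u[8] = 10,  u[9] = 3,  u[10] = 0,  u[11] = 8,  u[12] = 4.
The sequence repeats with period 12.
The value 8 first appears (with j ≥ 1) at u[11].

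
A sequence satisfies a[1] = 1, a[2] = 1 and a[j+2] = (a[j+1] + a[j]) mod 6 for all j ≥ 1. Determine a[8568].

Computing terms: a[1] = 1; a[2] = 1; a[3] = 2; a[4] = 3; a[5] = 5; a[6] = 2; a[7] = 1; a[8] = 3; a[9] = 4; a[10] = 1; a[11] = 5; a[12] = 0; a[13] = 5; a[14] = 5; a[15] = 4; a[16] = 3; a[17] = 1; a[18] = 4; a[19] = 5; a[20] = 3; a[21] = 2; a[22] = 5; a[23] = 1; a[24] = 0; a[25] = 1; a[26] = 1.
Since (a[25], a[26]) = (a[1], a[2]) = (1, 1) (two consecutive terms determine the rest), the sequence is periodic with period 24.
So a[8568] = a[1 + ((8568-1) mod 24)] = a[24] = 0.

0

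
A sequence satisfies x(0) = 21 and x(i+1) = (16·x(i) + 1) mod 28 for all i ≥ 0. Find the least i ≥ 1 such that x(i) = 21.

3

Computing terms: x(0) = 21,  x(1) = 1,  x(2) = 17,  x(3) = 21.
The sequence repeats with period 3.
The value 21 next appears (with i ≥ 1) at x(3).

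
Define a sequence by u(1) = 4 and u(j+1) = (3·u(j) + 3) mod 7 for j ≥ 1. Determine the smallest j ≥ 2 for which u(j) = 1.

Listing terms: u(1) = 4,  u(2) = 1,  u(3) = 6,  u(4) = 0,  u(5) = 3,  u(6) = 5,  u(7) = 4.
Since u(7) = u(1) = 4, the sequence is periodic with period 6.
The value 1 first appears (with j ≥ 2) at u(2).

2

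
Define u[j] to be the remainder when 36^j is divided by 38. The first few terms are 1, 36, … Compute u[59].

We have u[0] = 1; u[1] = 36; u[2] = 4; u[3] = 30; u[4] = 16; u[5] = 6; u[6] = 26; u[7] = 24; u[8] = 28; u[9] = 20; u[10] = 36.
Since u[10] = u[1] = 36, the sequence is eventually periodic: after a pre-period of length 1 it cycles with period 9.
For j ≥ 1, u[j] depends only on (j - 1) mod 9. (59 - 1) mod 9 = 4, so u[59] = u[5] = 6.

6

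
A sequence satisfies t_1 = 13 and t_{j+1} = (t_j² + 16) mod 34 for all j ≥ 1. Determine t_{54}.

7

We have t_1 = 13; t_2 = 15; t_3 = 3; t_4 = 25; t_5 = 29; t_6 = 7; t_7 = 31; t_8 = 25.
Since t_8 = t_4 = 25, the sequence is eventually periodic: after a pre-period of length 3 it cycles with period 4.
For j ≥ 4, t_j depends only on (j - 4) mod 4. (54 - 4) mod 4 = 2, so t_{54} = t_6 = 7.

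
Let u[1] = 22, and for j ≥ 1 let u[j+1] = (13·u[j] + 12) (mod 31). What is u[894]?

Listing terms: u[1] = 22, u[2] = 19, u[3] = 11, u[4] = 0, u[5] = 12, u[6] = 13, u[7] = 26, u[8] = 9, u[9] = 5, u[10] = 15, u[11] = 21, u[12] = 6, u[13] = 28, u[14] = 4, u[15] = 2, u[16] = 7, u[17] = 10, u[18] = 18, u[19] = 29, u[20] = 17, u[21] = 16, u[22] = 3, u[23] = 20, u[24] = 24, u[25] = 14, u[26] = 8, u[27] = 23, u[28] = 1, u[29] = 25, u[30] = 27, u[31] = 22.
Since u[31] = u[1] = 22, the sequence is periodic with period 30.
So u[894] = u[1 + ((894-1) mod 30)] = u[24] = 24.

24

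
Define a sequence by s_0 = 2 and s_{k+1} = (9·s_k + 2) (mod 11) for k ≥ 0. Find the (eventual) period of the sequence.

We have s_0 = 2, s_1 = 9, s_2 = 6, s_3 = 1, s_4 = 0, s_5 = 2.
The sequence repeats with period 5.

5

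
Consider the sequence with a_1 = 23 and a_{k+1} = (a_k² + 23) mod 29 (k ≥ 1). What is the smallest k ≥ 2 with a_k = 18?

8

We have a_1 = 23,  a_2 = 1,  a_3 = 24,  a_4 = 19,  a_5 = 7,  a_6 = 14,  a_7 = 16,  a_8 = 18,  a_9 = 28,  a_{10} = 24.
Since a_{10} = a_3 = 24, the sequence is eventually periodic: after a pre-period of length 2 it cycles with period 7.
The value 18 first appears (with k ≥ 2) at a_8.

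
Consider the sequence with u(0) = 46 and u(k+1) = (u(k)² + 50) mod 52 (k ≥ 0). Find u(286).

Computing terms: u(0) = 46; u(1) = 34; u(2) = 10; u(3) = 46.
Since u(3) = u(0) = 46, the sequence is periodic with period 3.
(286 - 0) mod 3 = 1, so u(286) = u(1) = 34.

34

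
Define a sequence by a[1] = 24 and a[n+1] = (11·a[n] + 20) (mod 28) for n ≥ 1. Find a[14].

4

Listing terms: a[1] = 24,  a[2] = 4,  a[3] = 8,  a[4] = 24.
The sequence repeats with period 3.
(14 - 1) mod 3 = 1, so a[14] = a[2] = 4.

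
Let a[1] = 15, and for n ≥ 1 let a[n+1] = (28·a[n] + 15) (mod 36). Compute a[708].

27

a[1] = 15; a[2] = 3; a[3] = 27; a[4] = 15.
The sequence repeats with period 3.
(708 - 1) mod 3 = 2, so a[708] = a[3] = 27.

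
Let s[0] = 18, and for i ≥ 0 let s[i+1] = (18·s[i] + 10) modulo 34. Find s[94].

6

Computing terms: s[0] = 18,  s[1] = 28,  s[2] = 4,  s[3] = 14,  s[4] = 24,  s[5] = 0,  s[6] = 10,  s[7] = 20,  s[8] = 30,  s[9] = 6,  s[10] = 16,  s[11] = 26,  s[12] = 2,  s[13] = 12,  s[14] = 22,  s[15] = 32,  s[16] = 8,  s[17] = 18.
Since s[17] = s[0] = 18, the sequence is periodic with period 17.
So s[94] = s[0 + ((94-0) mod 17)] = s[9] = 6.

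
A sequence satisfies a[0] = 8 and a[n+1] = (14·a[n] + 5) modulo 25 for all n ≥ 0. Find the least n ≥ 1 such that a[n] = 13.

6

a[0] = 8, a[1] = 17, a[2] = 18, a[3] = 7, a[4] = 3, a[5] = 22, a[6] = 13, a[7] = 12, a[8] = 23, a[9] = 2, a[10] = 8.
The sequence repeats with period 10.
The value 13 first appears (with n ≥ 1) at a[6].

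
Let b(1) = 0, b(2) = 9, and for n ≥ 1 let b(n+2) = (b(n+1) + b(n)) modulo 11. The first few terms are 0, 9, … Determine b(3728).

We have b(1) = 0,  b(2) = 9,  b(3) = 9,  b(4) = 7,  b(5) = 5,  b(6) = 1,  b(7) = 6,  b(8) = 7,  b(9) = 2,  b(10) = 9,  b(11) = 0,  b(12) = 9.
The sequence repeats with period 10.
So b(3728) = b(1 + ((3728-1) mod 10)) = b(8) = 7.

7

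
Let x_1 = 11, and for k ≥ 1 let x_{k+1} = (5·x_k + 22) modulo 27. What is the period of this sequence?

We have x_1 = 11,  x_2 = 23,  x_3 = 2,  x_4 = 5,  x_5 = 20,  x_6 = 14,  x_7 = 11.
The sequence repeats with period 6.

6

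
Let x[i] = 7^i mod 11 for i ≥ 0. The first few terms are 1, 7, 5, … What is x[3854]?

x[0] = 1, x[1] = 7, x[2] = 5, x[3] = 2, x[4] = 3, x[5] = 10, x[6] = 4, x[7] = 6, x[8] = 9, x[9] = 8, x[10] = 1.
Since x[10] = x[0] = 1, the sequence is periodic with period 10.
(3854 - 0) mod 10 = 4, so x[3854] = x[4] = 3.

3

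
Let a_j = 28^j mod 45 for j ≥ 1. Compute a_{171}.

37

We have a_1 = 28, a_2 = 19, a_3 = 37, a_4 = 1, a_5 = 28.
Since a_5 = a_1 = 28, the sequence is periodic with period 4.
(171 - 1) mod 4 = 2, so a_{171} = a_3 = 37.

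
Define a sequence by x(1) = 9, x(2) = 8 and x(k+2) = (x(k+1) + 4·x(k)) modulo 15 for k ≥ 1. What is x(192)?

11

Computing terms: x(1) = 9; x(2) = 8; x(3) = 14; x(4) = 1; x(5) = 12; x(6) = 1; x(7) = 4; x(8) = 8; x(9) = 9; x(10) = 11; x(11) = 2; x(12) = 1; x(13) = 9; x(14) = 13; x(15) = 4; x(16) = 11; x(17) = 12; x(18) = 11; x(19) = 14; x(20) = 13; x(21) = 9; x(22) = 1; x(23) = 7; x(24) = 11; x(25) = 9; x(26) = 8.
Since (x(25), x(26)) = (x(1), x(2)) = (9, 8) (two consecutive terms determine the rest), the sequence is periodic with period 24.
So x(192) = x(1 + ((192-1) mod 24)) = x(24) = 11.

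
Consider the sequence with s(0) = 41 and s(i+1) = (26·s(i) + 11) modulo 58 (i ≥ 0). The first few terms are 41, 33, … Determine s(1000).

31

We have s(0) = 41; s(1) = 33; s(2) = 57; s(3) = 43; s(4) = 27; s(5) = 17; s(6) = 47; s(7) = 15; s(8) = 53; s(9) = 55; s(10) = 49; s(11) = 9; s(12) = 13; s(13) = 1; s(14) = 37; s(15) = 45; s(16) = 21; s(17) = 35; s(18) = 51; s(19) = 3; s(20) = 31; s(21) = 5; s(22) = 25; s(23) = 23; s(24) = 29; s(25) = 11; s(26) = 7; s(27) = 19; s(28) = 41.
The sequence repeats with period 28.
(1000 - 0) mod 28 = 20, so s(1000) = s(20) = 31.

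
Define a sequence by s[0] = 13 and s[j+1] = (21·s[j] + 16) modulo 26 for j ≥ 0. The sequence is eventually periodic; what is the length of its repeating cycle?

4

s[0] = 13, s[1] = 3, s[2] = 1, s[3] = 11, s[4] = 13.
Since s[4] = s[0] = 13, the sequence is periodic with period 4.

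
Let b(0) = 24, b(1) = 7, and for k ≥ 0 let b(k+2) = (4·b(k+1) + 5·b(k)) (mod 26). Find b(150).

Listing terms: b(0) = 24,  b(1) = 7,  b(2) = 18,  b(3) = 3,  b(4) = 24,  b(5) = 7.
The sequence repeats with period 4.
(150 - 0) mod 4 = 2, so b(150) = b(2) = 18.

18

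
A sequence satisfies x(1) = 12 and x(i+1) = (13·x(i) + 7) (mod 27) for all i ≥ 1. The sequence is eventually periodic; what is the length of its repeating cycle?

27

x(1) = 12; x(2) = 1; x(3) = 20; x(4) = 24; x(5) = 22; x(6) = 23; x(7) = 9; x(8) = 16; x(9) = 26; x(10) = 21; x(11) = 10; x(12) = 2; x(13) = 6; x(14) = 4; x(15) = 5; x(16) = 18; x(17) = 25; x(18) = 8; x(19) = 3; x(20) = 19; x(21) = 11; x(22) = 15; x(23) = 13; x(24) = 14; x(25) = 0; x(26) = 7; x(27) = 17; x(28) = 12.
Since x(28) = x(1) = 12, the sequence is periodic with period 27.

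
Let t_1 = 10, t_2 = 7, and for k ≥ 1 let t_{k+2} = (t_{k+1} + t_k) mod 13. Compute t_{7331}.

We have t_1 = 10,  t_2 = 7,  t_3 = 4,  t_4 = 11,  t_5 = 2,  t_6 = 0,  t_7 = 2,  t_8 = 2,  t_9 = 4,  t_{10} = 6,  t_{11} = 10,  t_{12} = 3,  t_{13} = 0,  t_{14} = 3,  t_{15} = 3,  t_{16} = 6,  t_{17} = 9,  t_{18} = 2,  t_{19} = 11,  t_{20} = 0,  t_{21} = 11,  t_{22} = 11,  t_{23} = 9,  t_{24} = 7,  t_{25} = 3,  t_{26} = 10,  t_{27} = 0,  t_{28} = 10,  t_{29} = 10,  t_{30} = 7.
The sequence repeats with period 28.
So t_{7331} = t_{1 + ((7331-1) mod 28)} = t_{23} = 9.

9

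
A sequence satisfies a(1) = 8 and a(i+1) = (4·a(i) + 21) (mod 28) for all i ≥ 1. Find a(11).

We have a(1) = 8; a(2) = 25; a(3) = 9; a(4) = 1; a(5) = 25.
Since a(5) = a(2) = 25, the sequence is eventually periodic: after a pre-period of length 1 it cycles with period 3.
For i ≥ 2, a(i) depends only on (i - 2) mod 3. (11 - 2) mod 3 = 0, so a(11) = a(2) = 25.

25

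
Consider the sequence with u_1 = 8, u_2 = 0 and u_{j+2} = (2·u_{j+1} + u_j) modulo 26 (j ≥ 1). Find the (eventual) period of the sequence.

Computing terms: u_1 = 8; u_2 = 0; u_3 = 8; u_4 = 16; u_5 = 14; u_6 = 18; u_7 = 24; u_8 = 14; u_9 = 0; u_{10} = 14; u_{11} = 2; u_{12} = 18; u_{13} = 12; u_{14} = 16; u_{15} = 18; u_{16} = 0; u_{17} = 18; u_{18} = 10; u_{19} = 12; u_{20} = 8; u_{21} = 2; u_{22} = 12; u_{23} = 0; u_{24} = 12; u_{25} = 24; u_{26} = 8; u_{27} = 14; u_{28} = 10; u_{29} = 8; u_{30} = 0.
The sequence repeats with period 28.

28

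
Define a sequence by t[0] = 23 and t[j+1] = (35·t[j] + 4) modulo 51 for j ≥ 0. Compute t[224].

Computing terms: t[0] = 23; t[1] = 44; t[2] = 14; t[3] = 35; t[4] = 5; t[5] = 26; t[6] = 47; t[7] = 17; t[8] = 38; t[9] = 8; t[10] = 29; t[11] = 50; t[12] = 20; t[13] = 41; t[14] = 11; t[15] = 32; t[16] = 2; t[17] = 23.
Since t[17] = t[0] = 23, the sequence is periodic with period 17.
So t[224] = t[0 + ((224-0) mod 17)] = t[3] = 35.

35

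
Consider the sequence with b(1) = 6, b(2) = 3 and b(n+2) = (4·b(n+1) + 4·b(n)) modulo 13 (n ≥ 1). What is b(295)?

6

Listing terms: b(1) = 6, b(2) = 3, b(3) = 10, b(4) = 0, b(5) = 1, b(6) = 4, b(7) = 7, b(8) = 5, b(9) = 9, b(10) = 4, b(11) = 0, b(12) = 3, b(13) = 12, b(14) = 8, b(15) = 2, b(16) = 1, b(17) = 12, b(18) = 0, b(19) = 9, b(20) = 10, b(21) = 11, b(22) = 6, b(23) = 3.
The sequence repeats with period 21.
So b(295) = b(1 + ((295-1) mod 21)) = b(1) = 6.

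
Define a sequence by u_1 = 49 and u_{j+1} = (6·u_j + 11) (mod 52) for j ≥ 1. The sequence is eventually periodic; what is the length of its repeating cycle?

u_1 = 49; u_2 = 45; u_3 = 21; u_4 = 33; u_5 = 1; u_6 = 17; u_7 = 9; u_8 = 13; u_9 = 37; u_{10} = 25; u_{11} = 5; u_{12} = 41; u_{13} = 49.
The sequence repeats with period 12.

12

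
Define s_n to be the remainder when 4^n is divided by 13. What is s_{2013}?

Computing terms: s_0 = 1, s_1 = 4, s_2 = 3, s_3 = 12, s_4 = 9, s_5 = 10, s_6 = 1.
Since s_6 = s_0 = 1, the sequence is periodic with period 6.
(2013 - 0) mod 6 = 3, so s_{2013} = s_3 = 12.

12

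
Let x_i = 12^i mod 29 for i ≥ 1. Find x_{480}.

x_1 = 12; x_2 = 28; x_3 = 17; x_4 = 1; x_5 = 12.
The sequence repeats with period 4.
So x_{480} = x_{1 + ((480-1) mod 4)} = x_4 = 1.

1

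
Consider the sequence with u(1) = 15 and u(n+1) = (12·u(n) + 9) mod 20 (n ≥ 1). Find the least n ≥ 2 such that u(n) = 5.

Computing terms: u(1) = 15, u(2) = 9, u(3) = 17, u(4) = 13, u(5) = 5, u(6) = 9.
Since u(6) = u(2) = 9, the sequence is eventually periodic: after a pre-period of length 1 it cycles with period 4.
The value 5 first appears (with n ≥ 2) at u(5).

5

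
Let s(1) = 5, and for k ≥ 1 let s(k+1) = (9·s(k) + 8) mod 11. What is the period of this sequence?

5

Listing terms: s(1) = 5,  s(2) = 9,  s(3) = 1,  s(4) = 6,  s(5) = 7,  s(6) = 5.
The sequence repeats with period 5.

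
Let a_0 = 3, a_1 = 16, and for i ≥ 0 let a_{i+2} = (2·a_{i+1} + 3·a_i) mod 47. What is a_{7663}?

34

a_0 = 3; a_1 = 16; a_2 = 41; a_3 = 36; a_4 = 7; a_5 = 28; a_6 = 30; a_7 = 3; a_8 = 2; a_9 = 13; a_{10} = 32; a_{11} = 9; a_{12} = 20; a_{13} = 20; a_{14} = 6; a_{15} = 25; a_{16} = 21; a_{17} = 23; a_{18} = 15; a_{19} = 5; a_{20} = 8; a_{21} = 31; a_{22} = 39; a_{23} = 30; a_{24} = 36; a_{25} = 21; a_{26} = 9; a_{27} = 34; a_{28} = 1; a_{29} = 10; a_{30} = 23; a_{31} = 29; a_{32} = 33; a_{33} = 12; a_{34} = 29; a_{35} = 0; a_{36} = 40; a_{37} = 33; a_{38} = 45; a_{39} = 1; a_{40} = 43; a_{41} = 42; a_{42} = 25; a_{43} = 35; a_{44} = 4; a_{45} = 19; a_{46} = 3; a_{47} = 16.
The sequence repeats with period 46.
(7663 - 0) mod 46 = 27, so a_{7663} = a_{27} = 34.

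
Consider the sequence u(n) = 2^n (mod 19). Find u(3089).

15

Computing terms: u(0) = 1; u(1) = 2; u(2) = 4; u(3) = 8; u(4) = 16; u(5) = 13; u(6) = 7; u(7) = 14; u(8) = 9; u(9) = 18; u(10) = 17; u(11) = 15; u(12) = 11; u(13) = 3; u(14) = 6; u(15) = 12; u(16) = 5; u(17) = 10; u(18) = 1.
The sequence repeats with period 18.
So u(3089) = u(0 + ((3089-0) mod 18)) = u(11) = 15.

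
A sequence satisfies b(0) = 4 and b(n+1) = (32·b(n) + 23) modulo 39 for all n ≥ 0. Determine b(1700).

16

Listing terms: b(0) = 4, b(1) = 34, b(2) = 19, b(3) = 7, b(4) = 13, b(5) = 10, b(6) = 31, b(7) = 1, b(8) = 16, b(9) = 28, b(10) = 22, b(11) = 25, b(12) = 4.
The sequence repeats with period 12.
(1700 - 0) mod 12 = 8, so b(1700) = b(8) = 16.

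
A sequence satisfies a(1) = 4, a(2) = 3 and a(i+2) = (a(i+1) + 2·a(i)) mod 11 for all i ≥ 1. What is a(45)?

6

We have a(1) = 4, a(2) = 3, a(3) = 0, a(4) = 6, a(5) = 6, a(6) = 7, a(7) = 8, a(8) = 0, a(9) = 5, a(10) = 5, a(11) = 4, a(12) = 3.
The sequence repeats with period 10.
So a(45) = a(1 + ((45-1) mod 10)) = a(5) = 6.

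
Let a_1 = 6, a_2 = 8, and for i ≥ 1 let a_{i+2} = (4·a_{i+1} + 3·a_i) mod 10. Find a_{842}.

8

Listing terms: a_1 = 6; a_2 = 8; a_3 = 0; a_4 = 4; a_5 = 6; a_6 = 6; a_7 = 2; a_8 = 6; a_9 = 0; a_{10} = 8; a_{11} = 2; a_{12} = 2; a_{13} = 4; a_{14} = 2; a_{15} = 0; a_{16} = 6; a_{17} = 4; a_{18} = 4; a_{19} = 8; a_{20} = 4; a_{21} = 0; a_{22} = 2; a_{23} = 8; a_{24} = 8; a_{25} = 6; a_{26} = 8.
The sequence repeats with period 24.
So a_{842} = a_{1 + ((842-1) mod 24)} = a_2 = 8.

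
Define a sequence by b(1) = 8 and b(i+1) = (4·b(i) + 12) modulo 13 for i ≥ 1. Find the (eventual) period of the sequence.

6

Listing terms: b(1) = 8,  b(2) = 5,  b(3) = 6,  b(4) = 10,  b(5) = 0,  b(6) = 12,  b(7) = 8.
The sequence repeats with period 6.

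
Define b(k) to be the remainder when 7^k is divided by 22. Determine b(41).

We have b(1) = 7,  b(2) = 5,  b(3) = 13,  b(4) = 3,  b(5) = 21,  b(6) = 15,  b(7) = 17,  b(8) = 9,  b(9) = 19,  b(10) = 1,  b(11) = 7.
The sequence repeats with period 10.
(41 - 1) mod 10 = 0, so b(41) = b(1) = 7.

7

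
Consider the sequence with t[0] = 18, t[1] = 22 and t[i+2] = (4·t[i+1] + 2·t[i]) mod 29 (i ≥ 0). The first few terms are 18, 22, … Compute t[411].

26

Computing terms: t[0] = 18, t[1] = 22, t[2] = 8, t[3] = 18, t[4] = 1, t[5] = 11, t[6] = 17, t[7] = 3, t[8] = 17, t[9] = 16, t[10] = 11, t[11] = 18, t[12] = 7, t[13] = 6, t[14] = 9, t[15] = 19, t[16] = 7, t[17] = 8, t[18] = 17, t[19] = 26, t[20] = 22, t[21] = 24, t[22] = 24, t[23] = 28, t[24] = 15, t[25] = 0, t[26] = 1, t[27] = 4, t[28] = 18, t[29] = 22.
Since (t[28], t[29]) = (t[0], t[1]) = (18, 22) (two consecutive terms determine the rest), the sequence is periodic with period 28.
(411 - 0) mod 28 = 19, so t[411] = t[19] = 26.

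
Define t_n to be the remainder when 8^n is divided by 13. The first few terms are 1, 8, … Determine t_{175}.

5

t_0 = 1, t_1 = 8, t_2 = 12, t_3 = 5, t_4 = 1.
Since t_4 = t_0 = 1, the sequence is periodic with period 4.
So t_{175} = t_{0 + ((175-0) mod 4)} = t_3 = 5.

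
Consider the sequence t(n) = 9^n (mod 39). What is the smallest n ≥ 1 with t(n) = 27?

3

t(0) = 1,  t(1) = 9,  t(2) = 3,  t(3) = 27,  t(4) = 9.
Since t(4) = t(1) = 9, the sequence is eventually periodic: after a pre-period of length 1 it cycles with period 3.
The value 27 first appears (with n ≥ 1) at t(3).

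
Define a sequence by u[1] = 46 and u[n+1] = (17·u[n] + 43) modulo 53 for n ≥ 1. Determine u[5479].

34

We have u[1] = 46, u[2] = 30, u[3] = 23, u[4] = 10, u[5] = 1, u[6] = 7, u[7] = 3, u[8] = 41, u[9] = 51, u[10] = 9, u[11] = 37, u[12] = 36, u[13] = 19, u[14] = 48, u[15] = 11, u[16] = 18, u[17] = 31, u[18] = 40, u[19] = 34, u[20] = 38, u[21] = 0, u[22] = 43, u[23] = 32, u[24] = 4, u[25] = 5, u[26] = 22, u[27] = 46.
Since u[27] = u[1] = 46, the sequence is periodic with period 26.
So u[5479] = u[1 + ((5479-1) mod 26)] = u[19] = 34.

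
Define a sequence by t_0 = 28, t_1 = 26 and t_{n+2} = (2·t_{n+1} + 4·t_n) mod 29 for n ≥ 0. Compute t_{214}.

We have t_0 = 28,  t_1 = 26,  t_2 = 19,  t_3 = 26,  t_4 = 12,  t_5 = 12,  t_6 = 14,  t_7 = 18,  t_8 = 5,  t_9 = 24,  t_{10} = 10,  t_{11} = 0,  t_{12} = 11,  t_{13} = 22,  t_{14} = 1,  t_{15} = 3,  t_{16} = 10,  t_{17} = 3,  t_{18} = 17,  t_{19} = 17,  t_{20} = 15,  t_{21} = 11,  t_{22} = 24,  t_{23} = 5,  t_{24} = 19,  t_{25} = 0,  t_{26} = 18,  t_{27} = 7,  t_{28} = 28,  t_{29} = 26.
The sequence repeats with period 28.
(214 - 0) mod 28 = 18, so t_{214} = t_{18} = 17.

17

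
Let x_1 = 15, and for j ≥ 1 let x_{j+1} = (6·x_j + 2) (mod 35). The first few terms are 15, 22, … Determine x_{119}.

x_1 = 15, x_2 = 22, x_3 = 29, x_4 = 1, x_5 = 8, x_6 = 15.
The sequence repeats with period 5.
(119 - 1) mod 5 = 3, so x_{119} = x_4 = 1.

1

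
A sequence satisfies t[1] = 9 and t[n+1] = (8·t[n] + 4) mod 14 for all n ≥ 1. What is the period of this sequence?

Computing terms: t[1] = 9,  t[2] = 6,  t[3] = 10,  t[4] = 0,  t[5] = 4,  t[6] = 8,  t[7] = 12,  t[8] = 2,  t[9] = 6.
Since t[9] = t[2] = 6, the sequence is eventually periodic: after a pre-period of length 1 it cycles with period 7.

7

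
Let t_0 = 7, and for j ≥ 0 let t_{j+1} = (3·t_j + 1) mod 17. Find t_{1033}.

11

Computing terms: t_0 = 7,  t_1 = 5,  t_2 = 16,  t_3 = 15,  t_4 = 12,  t_5 = 3,  t_6 = 10,  t_7 = 14,  t_8 = 9,  t_9 = 11,  t_{10} = 0,  t_{11} = 1,  t_{12} = 4,  t_{13} = 13,  t_{14} = 6,  t_{15} = 2,  t_{16} = 7.
The sequence repeats with period 16.
(1033 - 0) mod 16 = 9, so t_{1033} = t_9 = 11.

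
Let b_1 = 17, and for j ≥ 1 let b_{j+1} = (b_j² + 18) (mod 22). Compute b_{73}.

5

Listing terms: b_1 = 17,  b_2 = 21,  b_3 = 19,  b_4 = 5,  b_5 = 21.
Since b_5 = b_2 = 21, the sequence is eventually periodic: after a pre-period of length 1 it cycles with period 3.
For j ≥ 2, b_j depends only on (j - 2) mod 3. (73 - 2) mod 3 = 2, so b_{73} = b_4 = 5.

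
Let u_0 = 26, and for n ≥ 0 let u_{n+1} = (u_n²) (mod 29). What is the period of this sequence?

We have u_0 = 26,  u_1 = 9,  u_2 = 23,  u_3 = 7,  u_4 = 20,  u_5 = 23.
Since u_5 = u_2 = 23, the sequence is eventually periodic: after a pre-period of length 2 it cycles with period 3.

3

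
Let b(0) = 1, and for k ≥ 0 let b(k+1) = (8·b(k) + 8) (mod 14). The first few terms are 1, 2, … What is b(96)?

We have b(0) = 1,  b(1) = 2,  b(2) = 10,  b(3) = 4,  b(4) = 12,  b(5) = 6,  b(6) = 0,  b(7) = 8,  b(8) = 2.
Since b(8) = b(1) = 2, the sequence is eventually periodic: after a pre-period of length 1 it cycles with period 7.
For k ≥ 1, b(k) depends only on (k - 1) mod 7. (96 - 1) mod 7 = 4, so b(96) = b(5) = 6.

6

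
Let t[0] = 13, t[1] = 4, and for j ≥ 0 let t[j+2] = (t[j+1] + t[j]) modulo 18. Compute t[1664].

t[0] = 13,  t[1] = 4,  t[2] = 17,  t[3] = 3,  t[4] = 2,  t[5] = 5,  t[6] = 7,  t[7] = 12,  t[8] = 1,  t[9] = 13,  t[10] = 14,  t[11] = 9,  t[12] = 5,  t[13] = 14,  t[14] = 1,  t[15] = 15,  t[16] = 16,  t[17] = 13,  t[18] = 11,  t[19] = 6,  t[20] = 17,  t[21] = 5,  t[22] = 4,  t[23] = 9,  t[24] = 13,  t[25] = 4.
The sequence repeats with period 24.
So t[1664] = t[0 + ((1664-0) mod 24)] = t[8] = 1.

1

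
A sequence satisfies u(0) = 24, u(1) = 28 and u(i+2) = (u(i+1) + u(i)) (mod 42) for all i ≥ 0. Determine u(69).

2

u(0) = 24; u(1) = 28; u(2) = 10; u(3) = 38; u(4) = 6; u(5) = 2; u(6) = 8; u(7) = 10; u(8) = 18; u(9) = 28; u(10) = 4; u(11) = 32; u(12) = 36; u(13) = 26; u(14) = 20; u(15) = 4; u(16) = 24; u(17) = 28.
Since (u(16), u(17)) = (u(0), u(1)) = (24, 28) (two consecutive terms determine the rest), the sequence is periodic with period 16.
So u(69) = u(0 + ((69-0) mod 16)) = u(5) = 2.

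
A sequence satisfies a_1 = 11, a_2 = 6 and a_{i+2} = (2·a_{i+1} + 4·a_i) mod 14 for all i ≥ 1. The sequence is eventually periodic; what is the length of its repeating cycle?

We have a_1 = 11; a_2 = 6; a_3 = 0; a_4 = 10; a_5 = 6; a_6 = 10; a_7 = 2; a_8 = 2; a_9 = 12; a_{10} = 4; a_{11} = 0; a_{12} = 2; a_{13} = 4; a_{14} = 2; a_{15} = 6; a_{16} = 6; a_{17} = 8; a_{18} = 12; a_{19} = 0; a_{20} = 6; a_{21} = 12; a_{22} = 6; a_{23} = 4; a_{24} = 4; a_{25} = 10; a_{26} = 8; a_{27} = 0; a_{28} = 4; a_{29} = 8; a_{30} = 4; a_{31} = 12; a_{32} = 12; a_{33} = 2; a_{34} = 10; a_{35} = 0; a_{36} = 12; a_{37} = 10; a_{38} = 12; a_{39} = 8; a_{40} = 8; a_{41} = 6; a_{42} = 2; a_{43} = 0; a_{44} = 8; a_{45} = 2; a_{46} = 8; a_{47} = 10; a_{48} = 10; a_{49} = 4; a_{50} = 6; a_{51} = 0.
Since (a_{50}, a_{51}) = (a_2, a_3) = (6, 0) (two consecutive terms determine the rest), the sequence is eventually periodic: after a pre-period of length 1 it cycles with period 48.

48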